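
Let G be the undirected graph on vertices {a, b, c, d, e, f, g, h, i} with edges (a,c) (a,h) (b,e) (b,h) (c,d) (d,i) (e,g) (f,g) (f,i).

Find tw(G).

2

A width-2 tree decomposition is:
Bags: B1 = {e, f, g}  B2 = {b, e, f}  B3 = {b, f, h}  B4 = {a, f, h}  B5 = {a, c, f}  B6 = {c, d, f}  B7 = {d, f, i}
Tree: B1–B2, B2–B3, B3–B4, B4–B5, B5–B6, B6–B7
Every bag has size at most 3, so the width is 3 − 1 = 2 and tw(G) ≤ 2. Since f–g–e–b–h–a–c–d–i–f is a cycle in G, G is not acyclic. Forests are exactly the graphs of treewidth ≤ 1, so tw(G) ≥ 2. Combining the bounds, tw(G) = 2.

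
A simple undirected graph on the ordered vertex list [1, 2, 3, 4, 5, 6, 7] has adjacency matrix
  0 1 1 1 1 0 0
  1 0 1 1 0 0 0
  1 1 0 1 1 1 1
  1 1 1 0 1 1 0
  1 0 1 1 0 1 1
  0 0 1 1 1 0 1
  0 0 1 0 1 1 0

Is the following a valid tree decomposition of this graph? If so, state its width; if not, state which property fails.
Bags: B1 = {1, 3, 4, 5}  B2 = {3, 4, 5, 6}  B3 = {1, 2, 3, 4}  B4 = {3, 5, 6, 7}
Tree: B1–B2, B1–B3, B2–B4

Yes; width 3.

Checking the three conditions: (i) the bags cover all of {1, 2, 3, 4, 5, 6, 7}; (ii) for each edge, some bag contains both endpoints; (iii) the bags containing any fixed vertex form a subtree. All hold, so the decomposition is valid with width 4 − 1 = 3.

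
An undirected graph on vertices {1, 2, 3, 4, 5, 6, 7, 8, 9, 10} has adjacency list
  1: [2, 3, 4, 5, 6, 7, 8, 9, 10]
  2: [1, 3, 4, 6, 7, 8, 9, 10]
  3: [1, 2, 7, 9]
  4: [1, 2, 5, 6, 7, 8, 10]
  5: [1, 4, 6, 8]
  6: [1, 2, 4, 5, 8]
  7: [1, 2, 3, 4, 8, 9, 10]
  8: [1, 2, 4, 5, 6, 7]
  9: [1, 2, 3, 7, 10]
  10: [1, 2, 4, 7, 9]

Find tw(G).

A width-4 tree decomposition is:
Bags: B1 = {1, 2, 4, 7, 8}  B2 = {1, 2, 4, 6, 8}  B3 = {1, 4, 5, 6, 8}  B4 = {1, 2, 4, 7, 10}  B5 = {1, 2, 7, 9, 10}  B6 = {1, 2, 3, 7, 9}
Tree: B1–B2, B2–B3, B1–B4, B4–B5, B5–B6
Every bag has size at most 5, so the width is 5 − 1 = 4 and tw(G) ≤ 4. Conversely, {1, 2, 4, 6, 8} is a clique of size 5, and the vertices of any clique must share a bag in every tree decomposition; so some bag has ≥ 5 vertices and tw(G) ≥ 4. The upper and lower bounds meet at 4, so that is the treewidth.

4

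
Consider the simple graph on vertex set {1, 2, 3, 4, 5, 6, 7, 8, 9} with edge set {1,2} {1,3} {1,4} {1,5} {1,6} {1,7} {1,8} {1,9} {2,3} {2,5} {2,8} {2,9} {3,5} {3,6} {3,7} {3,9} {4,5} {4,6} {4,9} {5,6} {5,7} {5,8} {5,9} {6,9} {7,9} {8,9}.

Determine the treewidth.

A width-4 tree decomposition is:
Bags: B1 = {1, 3, 5, 7, 9}  B2 = {1, 2, 3, 5, 9}  B3 = {1, 2, 5, 8, 9}  B4 = {1, 3, 5, 6, 9}  B5 = {1, 4, 5, 6, 9}
Tree: B1–B2, B2–B3, B1–B4, B4–B5
The largest bag has 5 vertices, giving width 4; this decomposition certifies tw(G) ≤ 4. On the other hand G contains the 5-clique {1, 2, 5, 8, 9}. A clique must lie in a single bag of any decomposition, so no decomposition can have width below 4. Combining the bounds, tw(G) = 4.

4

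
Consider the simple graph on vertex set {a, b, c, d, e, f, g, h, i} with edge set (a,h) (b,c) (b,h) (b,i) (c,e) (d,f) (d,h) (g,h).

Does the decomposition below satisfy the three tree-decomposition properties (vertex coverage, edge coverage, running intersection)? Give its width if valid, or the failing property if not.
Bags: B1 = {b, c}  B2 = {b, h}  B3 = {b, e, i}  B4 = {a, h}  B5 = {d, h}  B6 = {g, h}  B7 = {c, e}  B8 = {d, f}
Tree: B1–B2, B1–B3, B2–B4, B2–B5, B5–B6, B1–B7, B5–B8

A tree decomposition must satisfy three properties: every vertex lies in some bag; for every edge, both endpoints lie together in some bag; and for every vertex, the bags containing it form a connected subtree. Here bags containing vertex e are not connected in the tree, so the decomposition is invalid.

No — bags containing vertex e are not connected in the tree.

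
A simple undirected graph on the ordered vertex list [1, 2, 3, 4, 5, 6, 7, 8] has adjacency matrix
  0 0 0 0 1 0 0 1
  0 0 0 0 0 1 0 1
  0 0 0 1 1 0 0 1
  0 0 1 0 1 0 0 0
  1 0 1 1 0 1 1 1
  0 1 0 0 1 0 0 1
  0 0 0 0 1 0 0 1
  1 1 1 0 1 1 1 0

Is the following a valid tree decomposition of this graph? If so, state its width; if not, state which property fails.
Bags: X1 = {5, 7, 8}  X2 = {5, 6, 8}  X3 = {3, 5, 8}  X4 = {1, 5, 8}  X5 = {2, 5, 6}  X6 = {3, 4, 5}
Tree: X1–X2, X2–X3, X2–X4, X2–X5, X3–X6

No — edge (8,2) lies in no bag.

A tree decomposition must satisfy three properties: every vertex lies in some bag; for every edge, both endpoints lie together in some bag; and for every vertex, the bags containing it form a connected subtree. Here edge (8,2) lies in no bag, so the decomposition is invalid.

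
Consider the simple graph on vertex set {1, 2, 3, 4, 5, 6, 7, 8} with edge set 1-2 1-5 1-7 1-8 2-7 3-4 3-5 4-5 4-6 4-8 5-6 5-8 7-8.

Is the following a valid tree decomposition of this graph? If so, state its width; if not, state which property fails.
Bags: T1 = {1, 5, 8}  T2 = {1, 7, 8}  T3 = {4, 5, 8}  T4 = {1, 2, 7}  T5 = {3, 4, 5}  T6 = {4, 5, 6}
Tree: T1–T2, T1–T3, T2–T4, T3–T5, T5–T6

Every vertex of G appears in some bag (union = {1, 2, 3, 4, 5, 6, 7, 8}); every edge is covered by a bag; and for each vertex v the set of bags containing v is connected in the bag tree. The decomposition is therefore valid. The largest bag has 3 vertices, so the width is 2.

Yes; width 2.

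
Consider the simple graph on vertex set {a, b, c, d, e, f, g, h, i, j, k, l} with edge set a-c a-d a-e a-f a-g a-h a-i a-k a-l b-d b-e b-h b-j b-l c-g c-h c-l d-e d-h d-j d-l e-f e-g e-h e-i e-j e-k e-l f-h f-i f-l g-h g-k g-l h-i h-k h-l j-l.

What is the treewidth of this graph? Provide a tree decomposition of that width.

Every bag has size at most 5, so the width is 5 − 1 = 4 and tw(G) ≤ 4. Conversely, {b, d, e, j, l} is a clique of size 5, and the vertices of any clique must share a bag in every tree decomposition; so some bag has ≥ 5 vertices and tw(G) ≥ 4. Therefore the treewidth is 4.

Treewidth 4.
One such decomposition:
Bags: B1 = {a, e, f, h, l}  B2 = {a, e, g, h, l}  B3 = {a, e, g, h, k}  B4 = {a, d, e, h, l}  B5 = {a, c, g, h, l}  B6 = {a, e, f, h, i}  B7 = {b, d, e, h, l}  B8 = {b, d, e, j, l}
Tree: B1–B2, B2–B3, B1–B4, B2–B5, B1–B6, B4–B7, B7–B8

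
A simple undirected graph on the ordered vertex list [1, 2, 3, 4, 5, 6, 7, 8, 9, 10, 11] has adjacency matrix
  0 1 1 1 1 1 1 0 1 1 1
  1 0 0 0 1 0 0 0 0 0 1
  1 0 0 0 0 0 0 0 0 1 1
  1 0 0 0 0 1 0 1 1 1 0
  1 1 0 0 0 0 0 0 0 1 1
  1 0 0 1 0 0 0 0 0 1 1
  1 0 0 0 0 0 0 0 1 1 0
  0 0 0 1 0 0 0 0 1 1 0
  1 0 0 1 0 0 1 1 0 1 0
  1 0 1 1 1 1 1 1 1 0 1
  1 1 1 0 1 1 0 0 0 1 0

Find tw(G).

A width-3 tree decomposition is:
Bags: B1 = {1, 6, 10, 11}  B2 = {1, 4, 6, 10}  B3 = {1, 4, 9, 10}  B4 = {1, 5, 10, 11}  B5 = {4, 8, 9, 10}  B6 = {1, 7, 9, 10}  B7 = {1, 2, 5, 11}  B8 = {1, 3, 10, 11}
Tree: B1–B2, B2–B3, B1–B4, B3–B5, B3–B6, B4–B7, B1–B8
Each bag holds 4 vertices, so the decomposition has width 3, which upper-bounds the treewidth. On the other hand G contains the 4-clique {4, 8, 9, 10}. A clique must lie in a single bag of any decomposition, so no decomposition can have width below 3. Combining the bounds, tw(G) = 3.

3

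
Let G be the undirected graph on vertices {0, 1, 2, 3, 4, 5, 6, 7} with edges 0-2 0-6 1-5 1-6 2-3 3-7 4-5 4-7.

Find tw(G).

2

A width-2 tree decomposition is:
Bags: B1 = {0, 2, 3}  B2 = {0, 3, 7}  B3 = {0, 4, 7}  B4 = {0, 4, 5}  B5 = {0, 1, 5}  B6 = {0, 1, 6}
Tree: B1–B2, B2–B3, B3–B4, B4–B5, B5–B6
The largest bag has 3 vertices, giving width 2; this decomposition certifies tw(G) ≤ 2. The edges 0–2–3–7–4–5–1–6–0 form a cycle, so G is not a tree and its treewidth is at least 2. Therefore the treewidth is 2.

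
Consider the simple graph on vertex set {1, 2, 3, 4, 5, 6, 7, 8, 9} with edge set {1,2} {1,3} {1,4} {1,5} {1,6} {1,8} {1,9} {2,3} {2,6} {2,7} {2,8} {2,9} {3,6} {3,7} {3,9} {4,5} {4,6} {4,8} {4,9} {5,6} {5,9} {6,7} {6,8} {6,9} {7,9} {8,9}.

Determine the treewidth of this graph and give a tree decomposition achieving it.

Treewidth 4.
One optimal decomposition is:
Bags: B1 = {1, 2, 6, 8, 9}  B2 = {1, 4, 6, 8, 9}  B3 = {1, 2, 3, 6, 9}  B4 = {1, 4, 5, 6, 9}  B5 = {2, 3, 6, 7, 9}
Tree: B1–B2, B1–B3, B2–B4, B3–B5

Each bag holds 5 vertices, so the decomposition has width 4, which upper-bounds the treewidth. On the other hand G contains the 5-clique {1, 2, 6, 8, 9}. A clique must lie in a single bag of any decomposition, so no decomposition can have width below 4. Therefore the treewidth is 4.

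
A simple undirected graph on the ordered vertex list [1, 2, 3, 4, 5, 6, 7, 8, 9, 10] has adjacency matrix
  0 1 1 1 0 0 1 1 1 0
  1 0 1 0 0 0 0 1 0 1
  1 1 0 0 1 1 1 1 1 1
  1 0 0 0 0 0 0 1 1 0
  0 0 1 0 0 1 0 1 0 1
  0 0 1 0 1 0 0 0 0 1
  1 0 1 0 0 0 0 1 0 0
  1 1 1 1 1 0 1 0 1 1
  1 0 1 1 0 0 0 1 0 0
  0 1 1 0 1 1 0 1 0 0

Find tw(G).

A width-3 tree decomposition is:
Bags: B1 = {3, 5, 8, 10}  B2 = {2, 3, 8, 10}  B3 = {1, 2, 3, 8}  B4 = {3, 5, 6, 10}  B5 = {1, 3, 7, 8}  B6 = {1, 3, 8, 9}  B7 = {1, 4, 8, 9}
Tree: B1–B2, B2–B3, B1–B4, B3–B5, B3–B6, B6–B7
Each bag holds 4 vertices, so the decomposition has width 3, which upper-bounds the treewidth. Conversely, {1, 3, 8, 9} is a clique of size 4, and the vertices of any clique must share a bag in every tree decomposition; so some bag has ≥ 4 vertices and tw(G) ≥ 3. The upper and lower bounds meet at 3, so that is the treewidth.

3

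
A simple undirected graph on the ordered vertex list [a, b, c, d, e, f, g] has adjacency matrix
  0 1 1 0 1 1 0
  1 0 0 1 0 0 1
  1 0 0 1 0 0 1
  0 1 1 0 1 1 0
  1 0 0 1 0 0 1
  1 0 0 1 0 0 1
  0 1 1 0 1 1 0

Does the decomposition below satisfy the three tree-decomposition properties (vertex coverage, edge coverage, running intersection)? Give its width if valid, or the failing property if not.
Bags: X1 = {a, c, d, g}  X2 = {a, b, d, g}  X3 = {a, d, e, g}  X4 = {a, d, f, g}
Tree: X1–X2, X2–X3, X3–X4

Yes; width 3.

Vertex coverage: the bags together contain {a, b, c, d, e, f, g}, the full vertex set. Edge coverage: each edge of G has both endpoints in at least one bag. Running intersection: for every vertex, the bags containing it form a connected subtree. All three properties hold, so this is a valid tree decomposition of width max|bag| − 1 = 3, and hence tw(G) ≤ 3.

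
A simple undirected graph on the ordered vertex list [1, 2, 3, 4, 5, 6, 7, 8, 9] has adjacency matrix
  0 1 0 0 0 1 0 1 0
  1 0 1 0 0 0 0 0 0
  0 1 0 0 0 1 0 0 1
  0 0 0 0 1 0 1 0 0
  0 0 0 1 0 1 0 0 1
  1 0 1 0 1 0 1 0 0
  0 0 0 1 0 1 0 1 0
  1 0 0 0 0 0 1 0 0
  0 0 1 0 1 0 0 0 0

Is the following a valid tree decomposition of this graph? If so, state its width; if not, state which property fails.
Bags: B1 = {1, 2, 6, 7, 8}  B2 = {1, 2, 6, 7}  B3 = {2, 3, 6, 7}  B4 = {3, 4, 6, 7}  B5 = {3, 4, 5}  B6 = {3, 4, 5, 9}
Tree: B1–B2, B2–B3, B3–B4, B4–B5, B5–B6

A tree decomposition must satisfy three properties: every vertex lies in some bag; for every edge, both endpoints lie together in some bag; and for every vertex, the bags containing it form a connected subtree. Here edge (6,5) lies in no bag, so the decomposition is invalid.

No — edge (6,5) lies in no bag.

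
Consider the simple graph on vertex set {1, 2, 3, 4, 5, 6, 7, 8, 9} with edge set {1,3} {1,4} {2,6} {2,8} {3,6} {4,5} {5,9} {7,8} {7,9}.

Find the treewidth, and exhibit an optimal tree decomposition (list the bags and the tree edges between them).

The largest bag has 3 vertices, giving width 2; this decomposition certifies tw(G) ≤ 2. For the lower bound, G contains the cycle 7–8–2–6–3–1–4–5–9–7, so G is not a forest; only forests have treewidth ≤ 1, hence tw(G) ≥ 2. The upper and lower bounds meet at 2, so that is the treewidth.

Treewidth 2.
One such decomposition:
Bags: B1 = {2, 7, 8}  B2 = {2, 6, 7}  B3 = {3, 6, 7}  B4 = {1, 3, 7}  B5 = {1, 4, 7}  B6 = {4, 5, 7}  B7 = {5, 7, 9}
Tree: B1–B2, B2–B3, B3–B4, B4–B5, B5–B6, B6–B7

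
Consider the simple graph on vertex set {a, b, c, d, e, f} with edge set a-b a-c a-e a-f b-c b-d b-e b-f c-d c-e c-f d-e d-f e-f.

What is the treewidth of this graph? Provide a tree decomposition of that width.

Each bag holds 5 vertices, so the decomposition has width 4, which upper-bounds the treewidth. On the other hand G contains the 5-clique {b, c, d, e, f}. A clique must lie in a single bag of any decomposition, so no decomposition can have width below 4. Therefore the treewidth is 4.

Treewidth 4.
One optimal decomposition is:
Bags: B1 = {b, c, d, e, f}  B2 = {a, b, c, e, f}
Tree: B1–B2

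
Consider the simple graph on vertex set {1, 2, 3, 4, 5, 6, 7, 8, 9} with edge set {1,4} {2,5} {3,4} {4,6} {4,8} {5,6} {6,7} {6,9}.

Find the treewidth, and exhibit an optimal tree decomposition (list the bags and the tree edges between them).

Treewidth 1.
One such decomposition:
Bags: B1 = {4, 6}  B2 = {5, 6}  B3 = {4, 8}  B4 = {6, 9}  B5 = {1, 4}  B6 = {6, 7}  B7 = {2, 5}  B8 = {3, 4}
Tree: B1–B2, B1–B3, B2–B4, B1–B5, B1–B6, B2–B7, B1–B8

Each bag holds 2 vertices, so the decomposition has width 1, which upper-bounds the treewidth. G has an edge, so its treewidth is at least 1. Therefore the treewidth is 1.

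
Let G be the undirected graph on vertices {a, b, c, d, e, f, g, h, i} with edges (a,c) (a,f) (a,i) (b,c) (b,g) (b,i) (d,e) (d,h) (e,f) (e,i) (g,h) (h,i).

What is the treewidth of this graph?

A width-3 tree decomposition is:
Bags: B1 = {a, b, c, g}  B2 = {a, b, g, i}  B3 = {a, g, h, i}  B4 = {a, f, h, i}  B5 = {e, f, h, i}  B6 = {d, e, f, h}
Tree: B1–B2, B2–B3, B3–B4, B4–B5, B5–B6
Every bag has size at most 4, so the width is 4 − 1 = 3 and tw(G) ≤ 3. For the lower bound: the 4 vertex sets {b,c,g}, {a}, {i}, {d,e,f,h} are disjoint, each induces a connected subgraph, and every pair is joined by at least one edge of G. Contracting each set to a single vertex therefore yields K_{4} as a minor, and since treewidth is minor-monotone, tw(G) ≥ tw(K_{4}) = 3. Combining the bounds, tw(G) = 3.

3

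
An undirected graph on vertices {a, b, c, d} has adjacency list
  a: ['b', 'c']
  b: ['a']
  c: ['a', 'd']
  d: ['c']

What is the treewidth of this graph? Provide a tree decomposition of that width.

Treewidth 1.
One optimal decomposition is:
Bags: B1 = {a, b}  B2 = {a, c}  B3 = {c, d}
Tree: B1–B2, B2–B3

Each bag holds 2 vertices, so the decomposition has width 1, which upper-bounds the treewidth. Any graph with an edge has treewidth ≥ 1, and G has the edge b–a. Hence tw(G) = 1 exactly.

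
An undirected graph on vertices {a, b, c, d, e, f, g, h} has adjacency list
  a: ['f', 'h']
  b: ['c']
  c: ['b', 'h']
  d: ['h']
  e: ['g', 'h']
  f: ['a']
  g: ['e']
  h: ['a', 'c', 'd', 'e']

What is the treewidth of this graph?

1

A width-1 tree decomposition is:
Bags: B1 = {c, h}  B2 = {a, h}  B3 = {d, h}  B4 = {e, h}  B5 = {a, f}  B6 = {e, g}  B7 = {b, c}
Tree: B1–B2, B2–B3, B1–B4, B2–B5, B4–B6, B1–B7
The largest bag has 2 vertices, giving width 1; this decomposition certifies tw(G) ≤ 1. Since G has at least one edge (e.g. h–c), it is not an edgeless graph, so tw(G) ≥ 1. The upper and lower bounds meet at 1, so that is the treewidth.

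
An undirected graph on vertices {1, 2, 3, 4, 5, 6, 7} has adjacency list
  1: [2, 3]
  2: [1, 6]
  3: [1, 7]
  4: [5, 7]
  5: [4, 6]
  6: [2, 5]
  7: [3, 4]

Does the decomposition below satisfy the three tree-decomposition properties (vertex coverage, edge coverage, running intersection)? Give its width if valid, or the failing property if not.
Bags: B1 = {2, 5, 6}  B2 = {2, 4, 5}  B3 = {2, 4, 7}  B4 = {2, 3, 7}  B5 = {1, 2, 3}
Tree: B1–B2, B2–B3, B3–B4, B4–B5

Yes; width 2.

Vertex coverage: the bags together contain {1, 2, 3, 4, 5, 6, 7}, the full vertex set. Edge coverage: each edge of G has both endpoints in at least one bag. Running intersection: for every vertex, the bags containing it form a connected subtree. All three properties hold, so this is a valid tree decomposition of width max|bag| − 1 = 2, and hence tw(G) ≤ 2.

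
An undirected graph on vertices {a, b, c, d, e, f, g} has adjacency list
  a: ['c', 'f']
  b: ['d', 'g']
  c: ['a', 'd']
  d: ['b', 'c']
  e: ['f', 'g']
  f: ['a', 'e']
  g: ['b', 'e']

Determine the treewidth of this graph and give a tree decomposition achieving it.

Treewidth 2.
One optimal decomposition is:
Bags: B1 = {a, c, d}  B2 = {a, b, d}  B3 = {a, b, g}  B4 = {a, e, g}  B5 = {a, e, f}
Tree: B1–B2, B2–B3, B3–B4, B4–B5

Each bag holds 3 vertices, so the decomposition has width 2, which upper-bounds the treewidth. The edges a–c–d–b–g–e–f–a form a cycle, so G is not a tree and its treewidth is at least 2. Combining the bounds, tw(G) = 2.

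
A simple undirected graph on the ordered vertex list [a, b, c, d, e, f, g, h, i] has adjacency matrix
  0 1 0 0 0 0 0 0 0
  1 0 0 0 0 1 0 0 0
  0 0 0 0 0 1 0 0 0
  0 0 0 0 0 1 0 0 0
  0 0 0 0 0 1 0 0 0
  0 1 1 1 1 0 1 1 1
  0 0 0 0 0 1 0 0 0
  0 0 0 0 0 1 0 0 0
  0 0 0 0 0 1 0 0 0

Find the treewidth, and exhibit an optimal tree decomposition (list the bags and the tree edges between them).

The largest bag has 2 vertices, giving width 1; this decomposition certifies tw(G) ≤ 1. Since G has at least one edge (e.g. e–f), it is not an edgeless graph, so tw(G) ≥ 1. Therefore the treewidth is 1.

Treewidth 1.
Bags: B1 = {e, f}  B2 = {c, f}  B3 = {d, f}  B4 = {b, f}  B5 = {a, b}  B6 = {f, h}  B7 = {f, g}  B8 = {f, i}
Tree: B1–B2, B1–B3, B3–B4, B4–B5, B2–B6, B3–B7, B7–B8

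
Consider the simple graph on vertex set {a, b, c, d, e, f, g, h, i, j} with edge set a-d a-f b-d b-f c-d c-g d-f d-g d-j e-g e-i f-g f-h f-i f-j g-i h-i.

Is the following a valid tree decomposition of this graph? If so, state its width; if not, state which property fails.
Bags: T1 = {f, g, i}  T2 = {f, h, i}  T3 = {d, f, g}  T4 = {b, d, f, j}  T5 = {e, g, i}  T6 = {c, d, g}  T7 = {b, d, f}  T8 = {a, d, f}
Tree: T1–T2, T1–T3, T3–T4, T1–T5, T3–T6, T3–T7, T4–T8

No — bags containing vertex b are not connected in the tree.

A tree decomposition must satisfy three properties: every vertex lies in some bag; for every edge, both endpoints lie together in some bag; and for every vertex, the bags containing it form a connected subtree. Here bags containing vertex b are not connected in the tree, so the decomposition is invalid.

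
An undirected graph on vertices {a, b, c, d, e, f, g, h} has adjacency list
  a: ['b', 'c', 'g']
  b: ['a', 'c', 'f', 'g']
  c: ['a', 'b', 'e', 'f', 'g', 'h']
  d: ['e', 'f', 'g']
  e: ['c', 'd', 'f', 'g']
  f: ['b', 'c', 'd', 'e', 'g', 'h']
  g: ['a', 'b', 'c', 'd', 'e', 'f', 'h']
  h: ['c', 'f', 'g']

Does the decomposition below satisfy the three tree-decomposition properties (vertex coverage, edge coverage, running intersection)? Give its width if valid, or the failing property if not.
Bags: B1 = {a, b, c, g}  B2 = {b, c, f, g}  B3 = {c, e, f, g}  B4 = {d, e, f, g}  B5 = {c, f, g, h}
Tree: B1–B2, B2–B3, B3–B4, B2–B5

Vertex coverage: the bags together contain {a, b, c, d, e, f, g, h}, the full vertex set. Edge coverage: each edge of G has both endpoints in at least one bag. Running intersection: for every vertex, the bags containing it form a connected subtree. All three properties hold, so this is a valid tree decomposition of width max|bag| − 1 = 3, and hence tw(G) ≤ 3.

Yes; width 3.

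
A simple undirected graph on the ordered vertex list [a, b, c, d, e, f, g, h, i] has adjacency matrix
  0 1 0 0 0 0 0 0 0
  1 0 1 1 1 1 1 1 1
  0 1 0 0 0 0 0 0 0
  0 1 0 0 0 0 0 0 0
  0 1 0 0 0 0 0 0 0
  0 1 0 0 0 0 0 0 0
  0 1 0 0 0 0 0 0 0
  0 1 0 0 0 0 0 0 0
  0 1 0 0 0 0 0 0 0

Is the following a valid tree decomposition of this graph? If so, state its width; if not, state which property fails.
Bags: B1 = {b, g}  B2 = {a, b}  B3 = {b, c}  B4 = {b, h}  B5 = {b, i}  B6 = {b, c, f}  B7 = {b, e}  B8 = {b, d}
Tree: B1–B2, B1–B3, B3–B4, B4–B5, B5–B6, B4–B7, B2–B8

A tree decomposition must satisfy three properties: every vertex lies in some bag; for every edge, both endpoints lie together in some bag; and for every vertex, the bags containing it form a connected subtree. Here bags containing vertex c are not connected in the tree, so the decomposition is invalid.

No — bags containing vertex c are not connected in the tree.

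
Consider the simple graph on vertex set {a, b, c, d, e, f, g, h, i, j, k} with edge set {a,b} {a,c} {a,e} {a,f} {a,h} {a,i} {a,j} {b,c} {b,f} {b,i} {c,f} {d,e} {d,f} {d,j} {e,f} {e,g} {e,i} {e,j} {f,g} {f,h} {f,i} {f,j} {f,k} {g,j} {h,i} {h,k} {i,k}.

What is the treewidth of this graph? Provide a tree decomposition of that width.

Each bag holds 4 vertices, so the decomposition has width 3, which upper-bounds the treewidth. Conversely, {d, e, f, j} is a clique of size 4, and the vertices of any clique must share a bag in every tree decomposition; so some bag has ≥ 4 vertices and tw(G) ≥ 3. Therefore the treewidth is 3.

Treewidth 3.
One optimal decomposition is:
Bags: B1 = {a, b, f, i}  B2 = {a, e, f, i}  B3 = {a, e, f, j}  B4 = {a, f, h, i}  B5 = {f, h, i, k}  B6 = {d, e, f, j}  B7 = {e, f, g, j}  B8 = {a, b, c, f}
Tree: B1–B2, B2–B3, B2–B4, B4–B5, B3–B6, B3–B7, B1–B8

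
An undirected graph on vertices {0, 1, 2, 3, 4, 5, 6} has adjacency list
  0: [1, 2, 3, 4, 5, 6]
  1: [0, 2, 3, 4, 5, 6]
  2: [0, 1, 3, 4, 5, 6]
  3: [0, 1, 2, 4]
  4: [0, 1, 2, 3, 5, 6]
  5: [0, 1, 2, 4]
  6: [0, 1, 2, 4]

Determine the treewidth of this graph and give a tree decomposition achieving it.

Treewidth 4.
Bags: B1 = {0, 1, 2, 3, 4}  B2 = {0, 1, 2, 4, 5}  B3 = {0, 1, 2, 4, 6}
Tree: B1–B2, B2–B3

The largest bag has 5 vertices, giving width 4; this decomposition certifies tw(G) ≤ 4. On the other hand G contains the 5-clique {0, 1, 2, 3, 4}. A clique must lie in a single bag of any decomposition, so no decomposition can have width below 4. Combining the bounds, tw(G) = 4.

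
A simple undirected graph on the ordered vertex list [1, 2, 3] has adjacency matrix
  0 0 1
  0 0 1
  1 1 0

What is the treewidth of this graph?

1

A width-1 tree decomposition is:
Bags: B1 = {2, 3}  B2 = {1, 3}
Tree: B1–B2
Every bag has size at most 2, so the width is 2 − 1 = 1 and tw(G) ≤ 1. G has an edge, so its treewidth is at least 1. Therefore the treewidth is 1.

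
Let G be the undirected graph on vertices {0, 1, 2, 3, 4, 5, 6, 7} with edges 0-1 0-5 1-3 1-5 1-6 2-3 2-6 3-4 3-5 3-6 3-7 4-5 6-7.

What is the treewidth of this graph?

2

A width-2 tree decomposition is:
Bags: B1 = {1, 3, 6}  B2 = {2, 3, 6}  B3 = {3, 6, 7}  B4 = {1, 3, 5}  B5 = {0, 1, 5}  B6 = {3, 4, 5}
Tree: B1–B2, B2–B3, B1–B4, B4–B5, B4–B6
Every bag has size at most 3, so the width is 3 − 1 = 2 and tw(G) ≤ 2. On the other hand G contains the 3-clique {0, 1, 5}. A clique must lie in a single bag of any decomposition, so no decomposition can have width below 2. The upper and lower bounds meet at 2, so that is the treewidth.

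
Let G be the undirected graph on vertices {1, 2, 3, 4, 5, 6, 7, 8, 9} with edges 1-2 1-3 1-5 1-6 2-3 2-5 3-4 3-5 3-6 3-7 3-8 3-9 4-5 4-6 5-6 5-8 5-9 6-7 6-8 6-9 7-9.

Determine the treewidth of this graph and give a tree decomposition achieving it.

Treewidth 3.
One optimal decomposition is:
Bags: B1 = {1, 3, 5, 6}  B2 = {3, 5, 6, 9}  B3 = {3, 4, 5, 6}  B4 = {1, 2, 3, 5}  B5 = {3, 5, 6, 8}  B6 = {3, 6, 7, 9}
Tree: B1–B2, B2–B3, B1–B4, B2–B5, B2–B6

Each bag holds 4 vertices, so the decomposition has width 3, which upper-bounds the treewidth. For the lower bound, the 4 vertices {1, 2, 3, 5} are pairwise adjacent, and any tree decomposition puts a clique entirely inside one bag — forcing width ≥ 3. Combining the bounds, tw(G) = 3.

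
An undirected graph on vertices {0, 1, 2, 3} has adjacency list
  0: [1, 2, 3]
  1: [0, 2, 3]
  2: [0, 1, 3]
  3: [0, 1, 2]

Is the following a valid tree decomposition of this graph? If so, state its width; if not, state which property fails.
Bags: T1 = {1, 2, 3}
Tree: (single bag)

No — vertex 0 appears in no bag.

A tree decomposition must satisfy three properties: every vertex lies in some bag; for every edge, both endpoints lie together in some bag; and for every vertex, the bags containing it form a connected subtree. Here vertex 0 appears in no bag, so the decomposition is invalid.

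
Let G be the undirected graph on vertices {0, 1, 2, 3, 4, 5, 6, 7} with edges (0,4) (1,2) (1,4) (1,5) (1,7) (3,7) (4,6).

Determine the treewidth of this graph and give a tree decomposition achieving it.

Every bag has size at most 2, so the width is 2 − 1 = 1 and tw(G) ≤ 1. G has an edge, so its treewidth is at least 1. The upper and lower bounds meet at 1, so that is the treewidth.

Treewidth 1.
Bags: B1 = {1, 5}  B2 = {1, 7}  B3 = {1, 2}  B4 = {3, 7}  B5 = {1, 4}  B6 = {0, 4}  B7 = {4, 6}
Tree: B1–B2, B1–B3, B2–B4, B1–B5, B5–B6, B6–B7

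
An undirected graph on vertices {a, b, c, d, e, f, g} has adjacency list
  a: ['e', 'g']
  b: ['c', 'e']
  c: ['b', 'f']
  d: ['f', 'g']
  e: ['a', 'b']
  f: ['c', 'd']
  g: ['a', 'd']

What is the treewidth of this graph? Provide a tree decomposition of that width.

Every bag has size at most 3, so the width is 3 − 1 = 2 and tw(G) ≤ 2. The edges e–b–c–f–d–g–a–e form a cycle, so G is not a tree and its treewidth is at least 2. The upper and lower bounds meet at 2, so that is the treewidth.

Treewidth 2.
Bags: B1 = {b, c, e}  B2 = {c, e, f}  B3 = {d, e, f}  B4 = {d, e, g}  B5 = {a, e, g}
Tree: B1–B2, B2–B3, B3–B4, B4–B5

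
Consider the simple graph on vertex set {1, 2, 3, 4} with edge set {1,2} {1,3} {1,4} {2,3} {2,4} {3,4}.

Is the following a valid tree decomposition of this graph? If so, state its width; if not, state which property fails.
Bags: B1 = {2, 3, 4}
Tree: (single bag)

A tree decomposition must satisfy three properties: every vertex lies in some bag; for every edge, both endpoints lie together in some bag; and for every vertex, the bags containing it form a connected subtree. Here vertex 1 appears in no bag, so the decomposition is invalid.

No — vertex 1 appears in no bag.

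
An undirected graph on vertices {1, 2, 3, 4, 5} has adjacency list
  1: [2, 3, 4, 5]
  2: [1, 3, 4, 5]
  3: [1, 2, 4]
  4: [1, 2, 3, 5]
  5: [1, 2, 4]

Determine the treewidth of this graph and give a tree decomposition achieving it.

The largest bag has 4 vertices, giving width 3; this decomposition certifies tw(G) ≤ 3. On the other hand G contains the 4-clique {1, 2, 3, 4}. A clique must lie in a single bag of any decomposition, so no decomposition can have width below 3. Therefore the treewidth is 3.

Treewidth 3.
One such decomposition:
Bags: B1 = {1, 2, 4, 5}  B2 = {1, 2, 3, 4}
Tree: B1–B2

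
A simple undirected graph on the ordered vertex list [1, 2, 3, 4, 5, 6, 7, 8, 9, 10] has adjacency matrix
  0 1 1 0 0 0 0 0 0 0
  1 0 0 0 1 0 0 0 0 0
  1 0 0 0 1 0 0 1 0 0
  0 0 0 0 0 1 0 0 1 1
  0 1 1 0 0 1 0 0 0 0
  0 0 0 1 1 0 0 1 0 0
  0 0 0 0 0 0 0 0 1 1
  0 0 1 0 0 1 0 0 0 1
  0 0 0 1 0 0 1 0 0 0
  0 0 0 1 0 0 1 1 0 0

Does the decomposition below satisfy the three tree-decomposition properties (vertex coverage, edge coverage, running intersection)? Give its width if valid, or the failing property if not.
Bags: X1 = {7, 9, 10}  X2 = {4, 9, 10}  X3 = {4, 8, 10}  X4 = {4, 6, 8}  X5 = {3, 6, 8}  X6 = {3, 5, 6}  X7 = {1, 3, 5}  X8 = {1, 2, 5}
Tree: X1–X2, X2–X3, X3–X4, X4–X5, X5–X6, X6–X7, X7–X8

Yes; width 2.

Vertex coverage: the bags together contain {1, 2, 3, 4, 5, 6, 7, 8, 9, 10}, the full vertex set. Edge coverage: each edge of G has both endpoints in at least one bag. Running intersection: for every vertex, the bags containing it form a connected subtree. All three properties hold, so this is a valid tree decomposition of width max|bag| − 1 = 2, and hence tw(G) ≤ 2.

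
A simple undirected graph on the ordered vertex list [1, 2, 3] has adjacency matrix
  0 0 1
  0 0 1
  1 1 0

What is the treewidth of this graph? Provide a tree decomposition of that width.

Treewidth 1.
One optimal decomposition is:
Bags: B1 = {2, 3}  B2 = {1, 3}
Tree: B1–B2

Each bag holds 2 vertices, so the decomposition has width 1, which upper-bounds the treewidth. Any graph with an edge has treewidth ≥ 1, and G has the edge 2–3. Combining the bounds, tw(G) = 1.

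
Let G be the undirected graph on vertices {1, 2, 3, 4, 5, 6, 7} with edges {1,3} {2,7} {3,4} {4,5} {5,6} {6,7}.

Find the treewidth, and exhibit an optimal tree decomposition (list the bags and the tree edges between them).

The largest bag has 2 vertices, giving width 1; this decomposition certifies tw(G) ≤ 1. Any graph with an edge has treewidth ≥ 1, and G has the edge 2–7. Combining the bounds, tw(G) = 1.

Treewidth 1.
One such decomposition:
Bags: B1 = {2, 7}  B2 = {6, 7}  B3 = {5, 6}  B4 = {4, 5}  B5 = {3, 4}  B6 = {1, 3}
Tree: B1–B2, B2–B3, B3–B4, B4–B5, B5–B6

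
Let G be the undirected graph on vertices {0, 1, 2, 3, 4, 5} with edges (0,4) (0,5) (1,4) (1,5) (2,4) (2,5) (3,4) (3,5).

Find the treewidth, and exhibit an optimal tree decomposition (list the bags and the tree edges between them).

Treewidth 2.
One optimal decomposition is:
Bags: B1 = {0, 4, 5}  B2 = {2, 4, 5}  B3 = {3, 4, 5}  B4 = {1, 4, 5}
Tree: B1–B2, B2–B3, B3–B4

Every bag has size at most 3, so the width is 3 − 1 = 2 and tw(G) ≤ 2. The edges 5–0–4–2–5 form a cycle, so G is not a tree and its treewidth is at least 2. Hence tw(G) = 2 exactly.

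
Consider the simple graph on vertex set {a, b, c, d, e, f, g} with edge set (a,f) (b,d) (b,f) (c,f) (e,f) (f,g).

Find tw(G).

A width-1 tree decomposition is:
Bags: B1 = {c, f}  B2 = {b, f}  B3 = {a, f}  B4 = {e, f}  B5 = {b, d}  B6 = {f, g}
Tree: B1–B2, B1–B3, B2–B4, B2–B5, B2–B6
The largest bag has 2 vertices, giving width 1; this decomposition certifies tw(G) ≤ 1. Any graph with an edge has treewidth ≥ 1, and G has the edge c–f. Hence tw(G) = 1 exactly.

1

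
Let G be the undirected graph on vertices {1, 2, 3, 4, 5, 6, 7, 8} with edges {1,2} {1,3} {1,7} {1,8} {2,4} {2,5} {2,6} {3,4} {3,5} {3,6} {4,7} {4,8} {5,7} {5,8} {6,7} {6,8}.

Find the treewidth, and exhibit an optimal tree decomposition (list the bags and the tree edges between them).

Treewidth 4.
Bags: B1 = {1, 2, 3, 7, 8}  B2 = {2, 3, 5, 7, 8}  B3 = {2, 3, 6, 7, 8}  B4 = {2, 3, 4, 7, 8}
Tree: B1–B2, B2–B3, B3–B4

The largest bag has 5 vertices, giving width 4; this decomposition certifies tw(G) ≤ 4. For the lower bound: the 5 vertex sets {1,2}, {3,5}, {6,8}, {7}, {4} are disjoint, each induces a connected subgraph, and every pair is joined by at least one edge of G. Contracting each set to a single vertex therefore yields K_{5} as a minor, and since treewidth is minor-monotone, tw(G) ≥ tw(K_{5}) = 4. Hence tw(G) = 4 exactly.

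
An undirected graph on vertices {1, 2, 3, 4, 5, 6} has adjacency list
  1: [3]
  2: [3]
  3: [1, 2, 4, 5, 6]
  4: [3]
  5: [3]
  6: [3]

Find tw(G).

1

A width-1 tree decomposition is:
Bags: B1 = {3, 6}  B2 = {3, 4}  B3 = {2, 3}  B4 = {1, 3}  B5 = {3, 5}
Tree: B1–B2, B2–B3, B1–B4, B3–B5
Each bag holds 2 vertices, so the decomposition has width 1, which upper-bounds the treewidth. Any graph with an edge has treewidth ≥ 1, and G has the edge 6–3. Therefore the treewidth is 1.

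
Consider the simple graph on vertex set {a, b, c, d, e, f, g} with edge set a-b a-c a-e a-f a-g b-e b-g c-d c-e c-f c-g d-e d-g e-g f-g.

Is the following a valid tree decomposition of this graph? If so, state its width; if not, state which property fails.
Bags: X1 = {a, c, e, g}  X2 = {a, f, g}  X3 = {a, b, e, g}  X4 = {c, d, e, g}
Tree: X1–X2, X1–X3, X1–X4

No — edge (c,f) lies in no bag.

A tree decomposition must satisfy three properties: every vertex lies in some bag; for every edge, both endpoints lie together in some bag; and for every vertex, the bags containing it form a connected subtree. Here edge (c,f) lies in no bag, so the decomposition is invalid.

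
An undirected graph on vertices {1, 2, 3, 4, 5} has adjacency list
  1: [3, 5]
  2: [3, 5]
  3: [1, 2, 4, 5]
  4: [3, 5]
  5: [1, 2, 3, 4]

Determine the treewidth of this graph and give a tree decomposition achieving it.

Treewidth 2.
One such decomposition:
Bags: B1 = {3, 4, 5}  B2 = {2, 3, 5}  B3 = {1, 3, 5}
Tree: B1–B2, B2–B3

Each bag holds 3 vertices, so the decomposition has width 2, which upper-bounds the treewidth. Conversely, {1, 3, 5} is a clique of size 3, and the vertices of any clique must share a bag in every tree decomposition; so some bag has ≥ 3 vertices and tw(G) ≥ 2. Combining the bounds, tw(G) = 2.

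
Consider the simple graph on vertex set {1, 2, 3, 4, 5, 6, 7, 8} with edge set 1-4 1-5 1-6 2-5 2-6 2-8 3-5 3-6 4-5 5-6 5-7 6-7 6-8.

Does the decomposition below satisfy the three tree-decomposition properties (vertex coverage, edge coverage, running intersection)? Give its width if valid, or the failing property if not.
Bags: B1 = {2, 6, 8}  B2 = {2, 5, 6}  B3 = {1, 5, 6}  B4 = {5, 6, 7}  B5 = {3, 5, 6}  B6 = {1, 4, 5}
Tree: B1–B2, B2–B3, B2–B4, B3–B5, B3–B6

Yes; width 2.

Every vertex of G appears in some bag (union = {1, 2, 3, 4, 5, 6, 7, 8}); every edge is covered by a bag; and for each vertex v the set of bags containing v is connected in the bag tree. The decomposition is therefore valid. The largest bag has 3 vertices, so the width is 2.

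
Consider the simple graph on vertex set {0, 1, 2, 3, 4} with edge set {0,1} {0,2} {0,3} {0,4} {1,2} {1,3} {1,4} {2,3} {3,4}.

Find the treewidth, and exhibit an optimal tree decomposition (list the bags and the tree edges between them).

Every bag has size at most 4, so the width is 4 − 1 = 3 and tw(G) ≤ 3. Conversely, {0, 1, 2, 3} is a clique of size 4, and the vertices of any clique must share a bag in every tree decomposition; so some bag has ≥ 4 vertices and tw(G) ≥ 3. Hence tw(G) = 3 exactly.

Treewidth 3.
One such decomposition:
Bags: B1 = {0, 1, 3, 4}  B2 = {0, 1, 2, 3}
Tree: B1–B2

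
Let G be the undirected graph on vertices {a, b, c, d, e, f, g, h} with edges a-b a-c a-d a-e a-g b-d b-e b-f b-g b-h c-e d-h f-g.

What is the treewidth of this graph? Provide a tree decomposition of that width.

Treewidth 2.
Bags: B1 = {b, d, h}  B2 = {a, b, d}  B3 = {a, b, g}  B4 = {a, b, e}  B5 = {b, f, g}  B6 = {a, c, e}
Tree: B1–B2, B2–B3, B3–B4, B3–B5, B4–B6

Every bag has size at most 3, so the width is 3 − 1 = 2 and tw(G) ≤ 2. Conversely, {a, c, e} is a clique of size 3, and the vertices of any clique must share a bag in every tree decomposition; so some bag has ≥ 3 vertices and tw(G) ≥ 2. Combining the bounds, tw(G) = 2.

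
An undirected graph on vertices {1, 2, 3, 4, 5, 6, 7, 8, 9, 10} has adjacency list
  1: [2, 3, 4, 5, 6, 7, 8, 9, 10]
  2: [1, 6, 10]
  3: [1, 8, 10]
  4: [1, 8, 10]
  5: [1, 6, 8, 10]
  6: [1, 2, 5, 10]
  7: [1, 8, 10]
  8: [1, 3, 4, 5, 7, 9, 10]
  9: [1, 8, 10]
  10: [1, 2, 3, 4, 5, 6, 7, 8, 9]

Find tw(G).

A width-3 tree decomposition is:
Bags: B1 = {1, 7, 8, 10}  B2 = {1, 4, 8, 10}  B3 = {1, 8, 9, 10}  B4 = {1, 5, 8, 10}  B5 = {1, 5, 6, 10}  B6 = {1, 2, 6, 10}  B7 = {1, 3, 8, 10}
Tree: B1–B2, B1–B3, B2–B4, B4–B5, B5–B6, B3–B7
Each bag holds 4 vertices, so the decomposition has width 3, which upper-bounds the treewidth. On the other hand G contains the 4-clique {1, 3, 8, 10}. A clique must lie in a single bag of any decomposition, so no decomposition can have width below 3. The upper and lower bounds meet at 3, so that is the treewidth.

3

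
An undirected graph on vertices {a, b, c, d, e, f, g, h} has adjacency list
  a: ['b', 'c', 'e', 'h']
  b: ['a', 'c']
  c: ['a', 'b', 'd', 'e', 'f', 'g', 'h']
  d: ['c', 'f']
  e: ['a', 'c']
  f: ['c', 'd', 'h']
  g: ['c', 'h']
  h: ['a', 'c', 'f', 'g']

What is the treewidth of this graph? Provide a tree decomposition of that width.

Treewidth 2.
One optimal decomposition is:
Bags: B1 = {c, g, h}  B2 = {c, f, h}  B3 = {a, c, h}  B4 = {a, b, c}  B5 = {a, c, e}  B6 = {c, d, f}
Tree: B1–B2, B2–B3, B3–B4, B3–B5, B2–B6

Each bag holds 3 vertices, so the decomposition has width 2, which upper-bounds the treewidth. For the lower bound, the 3 vertices {c, d, f} are pairwise adjacent, and any tree decomposition puts a clique entirely inside one bag — forcing width ≥ 2. Combining the bounds, tw(G) = 2.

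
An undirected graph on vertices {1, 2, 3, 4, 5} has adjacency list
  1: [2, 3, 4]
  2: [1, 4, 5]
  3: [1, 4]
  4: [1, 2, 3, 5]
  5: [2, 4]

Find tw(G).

2

A width-2 tree decomposition is:
Bags: B1 = {1, 2, 4}  B2 = {2, 4, 5}  B3 = {1, 3, 4}
Tree: B1–B2, B1–B3
The largest bag has 3 vertices, giving width 2; this decomposition certifies tw(G) ≤ 2. On the other hand G contains the 3-clique {1, 2, 4}. A clique must lie in a single bag of any decomposition, so no decomposition can have width below 2. Therefore the treewidth is 2.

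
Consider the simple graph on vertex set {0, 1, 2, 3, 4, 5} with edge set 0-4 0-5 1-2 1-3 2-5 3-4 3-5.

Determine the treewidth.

2

A width-2 tree decomposition is:
Bags: B1 = {0, 3, 4}  B2 = {0, 3, 5}  B3 = {1, 3, 5}  B4 = {1, 2, 5}
Tree: B1–B2, B2–B3, B3–B4
The largest bag has 3 vertices, giving width 2; this decomposition certifies tw(G) ≤ 2. Since 4–0–5–3–4 is a cycle in G, G is not acyclic. Forests are exactly the graphs of treewidth ≤ 1, so tw(G) ≥ 2. Therefore the treewidth is 2.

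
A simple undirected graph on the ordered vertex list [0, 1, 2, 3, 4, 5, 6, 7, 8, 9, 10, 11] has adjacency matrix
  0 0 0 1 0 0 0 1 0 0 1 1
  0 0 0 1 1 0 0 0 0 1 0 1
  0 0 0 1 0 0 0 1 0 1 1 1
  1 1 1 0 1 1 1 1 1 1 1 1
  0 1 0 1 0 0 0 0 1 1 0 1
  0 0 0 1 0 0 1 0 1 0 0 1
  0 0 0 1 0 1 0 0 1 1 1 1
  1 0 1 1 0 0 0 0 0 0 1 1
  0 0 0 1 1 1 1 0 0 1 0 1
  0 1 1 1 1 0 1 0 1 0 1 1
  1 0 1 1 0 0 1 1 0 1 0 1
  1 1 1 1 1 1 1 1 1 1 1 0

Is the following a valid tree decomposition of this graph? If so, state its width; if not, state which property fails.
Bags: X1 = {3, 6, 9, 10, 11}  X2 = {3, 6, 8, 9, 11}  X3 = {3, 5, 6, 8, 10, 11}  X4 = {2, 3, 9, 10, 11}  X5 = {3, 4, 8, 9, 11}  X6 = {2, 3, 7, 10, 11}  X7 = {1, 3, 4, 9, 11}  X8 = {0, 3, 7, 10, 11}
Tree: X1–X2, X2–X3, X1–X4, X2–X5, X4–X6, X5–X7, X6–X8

A tree decomposition must satisfy three properties: every vertex lies in some bag; for every edge, both endpoints lie together in some bag; and for every vertex, the bags containing it form a connected subtree. Here bags containing vertex 10 are not connected in the tree, so the decomposition is invalid.

No — bags containing vertex 10 are not connected in the tree.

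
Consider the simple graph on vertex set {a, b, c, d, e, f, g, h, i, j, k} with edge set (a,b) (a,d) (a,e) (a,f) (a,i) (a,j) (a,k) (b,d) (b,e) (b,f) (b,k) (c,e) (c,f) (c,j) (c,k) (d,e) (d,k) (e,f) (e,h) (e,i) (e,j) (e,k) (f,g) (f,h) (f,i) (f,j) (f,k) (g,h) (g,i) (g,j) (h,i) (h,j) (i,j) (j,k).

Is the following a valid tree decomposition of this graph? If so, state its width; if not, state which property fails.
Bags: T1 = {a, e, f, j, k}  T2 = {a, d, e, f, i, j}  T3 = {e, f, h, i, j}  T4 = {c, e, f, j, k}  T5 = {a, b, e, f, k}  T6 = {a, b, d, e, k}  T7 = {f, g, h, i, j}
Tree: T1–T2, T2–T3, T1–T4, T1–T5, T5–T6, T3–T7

A tree decomposition must satisfy three properties: every vertex lies in some bag; for every edge, both endpoints lie together in some bag; and for every vertex, the bags containing it form a connected subtree. Here bags containing vertex d are not connected in the tree, so the decomposition is invalid.

No — bags containing vertex d are not connected in the tree.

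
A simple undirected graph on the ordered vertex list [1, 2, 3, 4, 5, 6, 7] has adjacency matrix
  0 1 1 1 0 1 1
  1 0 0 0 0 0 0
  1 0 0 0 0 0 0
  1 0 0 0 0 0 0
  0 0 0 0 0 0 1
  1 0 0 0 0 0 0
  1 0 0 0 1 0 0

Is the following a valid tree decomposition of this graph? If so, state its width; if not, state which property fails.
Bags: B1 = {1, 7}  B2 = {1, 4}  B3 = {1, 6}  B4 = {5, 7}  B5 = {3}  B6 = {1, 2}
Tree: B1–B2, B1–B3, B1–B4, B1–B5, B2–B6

No — edge (1,3) lies in no bag.

A tree decomposition must satisfy three properties: every vertex lies in some bag; for every edge, both endpoints lie together in some bag; and for every vertex, the bags containing it form a connected subtree. Here edge (1,3) lies in no bag, so the decomposition is invalid.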